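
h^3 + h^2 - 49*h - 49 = (h - 7)*(h + 1)*(h + 7)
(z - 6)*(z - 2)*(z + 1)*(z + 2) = z^4 - 5*z^3 - 10*z^2 + 20*z + 24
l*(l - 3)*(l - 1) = l^3 - 4*l^2 + 3*l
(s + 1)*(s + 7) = s^2 + 8*s + 7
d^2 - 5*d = d*(d - 5)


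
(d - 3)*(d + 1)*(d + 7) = d^3 + 5*d^2 - 17*d - 21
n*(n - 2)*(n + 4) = n^3 + 2*n^2 - 8*n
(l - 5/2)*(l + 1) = l^2 - 3*l/2 - 5/2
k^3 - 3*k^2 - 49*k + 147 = (k - 7)*(k - 3)*(k + 7)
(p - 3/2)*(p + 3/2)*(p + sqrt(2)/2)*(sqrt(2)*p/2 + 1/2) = sqrt(2)*p^4/2 + p^3 - 7*sqrt(2)*p^2/8 - 9*p/4 - 9*sqrt(2)/16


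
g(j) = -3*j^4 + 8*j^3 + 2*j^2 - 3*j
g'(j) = -12*j^3 + 24*j^2 + 4*j - 3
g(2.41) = 15.16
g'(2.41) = -21.94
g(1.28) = 8.16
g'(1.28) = 16.28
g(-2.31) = -166.43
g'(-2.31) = 263.74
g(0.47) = -0.28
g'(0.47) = 2.94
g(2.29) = 17.19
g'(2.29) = -12.09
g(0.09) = -0.25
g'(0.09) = -2.45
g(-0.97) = -5.17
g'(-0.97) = 26.65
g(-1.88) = -77.92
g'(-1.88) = 154.04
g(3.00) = -18.00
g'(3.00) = -99.00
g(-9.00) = -25326.00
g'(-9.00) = 10653.00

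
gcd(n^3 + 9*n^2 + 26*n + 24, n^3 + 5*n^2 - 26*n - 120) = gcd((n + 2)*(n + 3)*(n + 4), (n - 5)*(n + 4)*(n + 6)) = n + 4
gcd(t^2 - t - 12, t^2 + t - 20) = t - 4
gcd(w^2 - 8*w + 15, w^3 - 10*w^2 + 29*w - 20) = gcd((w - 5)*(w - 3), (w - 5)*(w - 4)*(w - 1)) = w - 5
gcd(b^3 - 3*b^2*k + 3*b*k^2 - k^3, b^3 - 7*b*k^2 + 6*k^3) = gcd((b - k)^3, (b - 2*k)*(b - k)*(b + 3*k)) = b - k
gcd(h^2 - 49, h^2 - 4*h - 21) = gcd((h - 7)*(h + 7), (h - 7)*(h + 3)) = h - 7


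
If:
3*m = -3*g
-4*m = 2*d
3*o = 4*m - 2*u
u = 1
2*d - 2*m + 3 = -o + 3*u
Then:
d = 2/7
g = 1/7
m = -1/7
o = -6/7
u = 1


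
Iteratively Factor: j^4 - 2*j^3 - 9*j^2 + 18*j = (j)*(j^3 - 2*j^2 - 9*j + 18) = j*(j - 3)*(j^2 + j - 6) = j*(j - 3)*(j + 3)*(j - 2)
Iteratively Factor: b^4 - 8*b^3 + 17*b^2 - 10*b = (b - 5)*(b^3 - 3*b^2 + 2*b) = (b - 5)*(b - 1)*(b^2 - 2*b) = b*(b - 5)*(b - 1)*(b - 2)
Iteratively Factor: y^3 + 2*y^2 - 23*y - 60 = (y + 4)*(y^2 - 2*y - 15) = (y + 3)*(y + 4)*(y - 5)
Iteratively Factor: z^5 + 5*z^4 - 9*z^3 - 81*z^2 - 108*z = (z)*(z^4 + 5*z^3 - 9*z^2 - 81*z - 108) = z*(z + 3)*(z^3 + 2*z^2 - 15*z - 36) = z*(z + 3)^2*(z^2 - z - 12) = z*(z - 4)*(z + 3)^2*(z + 3)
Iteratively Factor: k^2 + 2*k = (k + 2)*(k)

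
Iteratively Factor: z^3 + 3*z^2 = (z + 3)*(z^2) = z*(z + 3)*(z)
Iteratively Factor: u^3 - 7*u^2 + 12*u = (u - 4)*(u^2 - 3*u) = (u - 4)*(u - 3)*(u)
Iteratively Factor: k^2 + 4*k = (k)*(k + 4)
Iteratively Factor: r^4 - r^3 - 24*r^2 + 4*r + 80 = (r + 2)*(r^3 - 3*r^2 - 18*r + 40) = (r - 2)*(r + 2)*(r^2 - r - 20) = (r - 2)*(r + 2)*(r + 4)*(r - 5)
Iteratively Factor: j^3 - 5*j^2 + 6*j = (j - 3)*(j^2 - 2*j) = j*(j - 3)*(j - 2)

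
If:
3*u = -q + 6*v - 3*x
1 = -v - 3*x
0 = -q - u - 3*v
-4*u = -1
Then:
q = -1/10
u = 1/4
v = -1/20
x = -19/60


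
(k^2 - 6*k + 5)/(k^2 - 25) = (k - 1)/(k + 5)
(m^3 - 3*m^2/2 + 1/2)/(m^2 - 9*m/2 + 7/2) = (2*m^2 - m - 1)/(2*m - 7)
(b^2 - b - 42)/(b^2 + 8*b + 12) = (b - 7)/(b + 2)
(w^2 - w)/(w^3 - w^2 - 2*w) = (1 - w)/(-w^2 + w + 2)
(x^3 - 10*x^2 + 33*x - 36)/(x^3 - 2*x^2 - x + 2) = (x^3 - 10*x^2 + 33*x - 36)/(x^3 - 2*x^2 - x + 2)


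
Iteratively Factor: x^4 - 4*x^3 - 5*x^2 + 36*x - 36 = (x - 3)*(x^3 - x^2 - 8*x + 12) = (x - 3)*(x - 2)*(x^2 + x - 6) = (x - 3)*(x - 2)^2*(x + 3)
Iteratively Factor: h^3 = (h)*(h^2) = h^2*(h)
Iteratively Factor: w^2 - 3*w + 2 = (w - 1)*(w - 2)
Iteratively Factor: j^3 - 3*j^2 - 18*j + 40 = (j + 4)*(j^2 - 7*j + 10) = (j - 5)*(j + 4)*(j - 2)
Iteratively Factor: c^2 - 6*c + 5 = (c - 1)*(c - 5)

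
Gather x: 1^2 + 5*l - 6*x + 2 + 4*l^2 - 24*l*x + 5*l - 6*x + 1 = 4*l^2 + 10*l + x*(-24*l - 12) + 4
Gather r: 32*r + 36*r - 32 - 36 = 68*r - 68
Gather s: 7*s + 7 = 7*s + 7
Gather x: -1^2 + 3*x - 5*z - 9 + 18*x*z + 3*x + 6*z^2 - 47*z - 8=x*(18*z + 6) + 6*z^2 - 52*z - 18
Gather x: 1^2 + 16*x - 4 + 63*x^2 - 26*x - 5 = 63*x^2 - 10*x - 8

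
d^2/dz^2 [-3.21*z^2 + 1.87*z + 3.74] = -6.42000000000000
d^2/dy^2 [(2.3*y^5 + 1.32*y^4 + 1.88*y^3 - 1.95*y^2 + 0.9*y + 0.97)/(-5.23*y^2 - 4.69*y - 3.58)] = (-377.47002*y^7 - 974.867816*y^6 - 1576.508424*y^5 - 1481.02224*y^4 - 1101.365926*y^3 - 770.66289*y^2 - 186.219666*y + 73.857282)/(143.055667*y^6 + 384.855303*y^5 + 638.888955*y^4 + 630.038185*y^3 + 437.32743*y^2 + 180.326748*y + 45.882712)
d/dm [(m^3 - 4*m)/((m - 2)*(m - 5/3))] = 3*(3*m^2 - 10*m - 10)/(9*m^2 - 30*m + 25)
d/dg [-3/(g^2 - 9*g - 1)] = 3*(2*g - 9)/(-g^2 + 9*g + 1)^2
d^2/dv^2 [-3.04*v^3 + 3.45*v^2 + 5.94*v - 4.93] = 6.9 - 18.24*v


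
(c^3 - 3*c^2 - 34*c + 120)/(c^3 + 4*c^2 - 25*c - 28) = (c^2 + c - 30)/(c^2 + 8*c + 7)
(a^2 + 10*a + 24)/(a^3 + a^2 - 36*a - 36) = (a + 4)/(a^2 - 5*a - 6)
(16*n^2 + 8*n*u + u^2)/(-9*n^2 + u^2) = (16*n^2 + 8*n*u + u^2)/(-9*n^2 + u^2)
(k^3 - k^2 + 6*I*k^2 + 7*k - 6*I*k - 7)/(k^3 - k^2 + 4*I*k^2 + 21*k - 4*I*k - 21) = (k - I)/(k - 3*I)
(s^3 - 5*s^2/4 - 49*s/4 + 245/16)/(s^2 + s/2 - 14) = (8*s^2 + 18*s - 35)/(8*(s + 4))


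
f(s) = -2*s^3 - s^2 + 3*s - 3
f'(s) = -6*s^2 - 2*s + 3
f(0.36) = -2.14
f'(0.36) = 1.50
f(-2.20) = 6.86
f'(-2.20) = -21.64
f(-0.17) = -3.53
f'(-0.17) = 3.17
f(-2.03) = 3.52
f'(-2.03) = -17.67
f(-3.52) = 61.28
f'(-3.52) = -64.30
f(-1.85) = 0.69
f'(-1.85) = -13.84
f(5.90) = -430.87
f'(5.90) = -217.66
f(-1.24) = -4.44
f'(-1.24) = -3.75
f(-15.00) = 6477.00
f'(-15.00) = -1317.00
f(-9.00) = 1347.00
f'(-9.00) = -465.00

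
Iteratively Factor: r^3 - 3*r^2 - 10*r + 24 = (r - 2)*(r^2 - r - 12) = (r - 2)*(r + 3)*(r - 4)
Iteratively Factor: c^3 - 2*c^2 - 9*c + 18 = (c - 3)*(c^2 + c - 6) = (c - 3)*(c - 2)*(c + 3)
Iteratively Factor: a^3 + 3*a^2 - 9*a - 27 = (a + 3)*(a^2 - 9) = (a - 3)*(a + 3)*(a + 3)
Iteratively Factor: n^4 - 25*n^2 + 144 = (n - 3)*(n^3 + 3*n^2 - 16*n - 48) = (n - 3)*(n + 3)*(n^2 - 16) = (n - 3)*(n + 3)*(n + 4)*(n - 4)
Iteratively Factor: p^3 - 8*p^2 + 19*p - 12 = (p - 4)*(p^2 - 4*p + 3) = (p - 4)*(p - 3)*(p - 1)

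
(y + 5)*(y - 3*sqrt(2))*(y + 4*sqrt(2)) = y^3 + sqrt(2)*y^2 + 5*y^2 - 24*y + 5*sqrt(2)*y - 120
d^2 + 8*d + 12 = (d + 2)*(d + 6)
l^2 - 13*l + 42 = (l - 7)*(l - 6)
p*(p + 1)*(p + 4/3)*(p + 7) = p^4 + 28*p^3/3 + 53*p^2/3 + 28*p/3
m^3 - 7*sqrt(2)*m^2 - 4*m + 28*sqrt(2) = (m - 2)*(m + 2)*(m - 7*sqrt(2))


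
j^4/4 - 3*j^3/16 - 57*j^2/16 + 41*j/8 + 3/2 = (j/4 + 1)*(j - 3)*(j - 2)*(j + 1/4)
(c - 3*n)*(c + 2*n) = c^2 - c*n - 6*n^2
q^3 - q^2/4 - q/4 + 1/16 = (q - 1/2)*(q - 1/4)*(q + 1/2)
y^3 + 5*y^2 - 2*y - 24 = (y - 2)*(y + 3)*(y + 4)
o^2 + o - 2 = (o - 1)*(o + 2)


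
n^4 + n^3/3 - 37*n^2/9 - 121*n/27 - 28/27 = (n - 7/3)*(n + 1/3)*(n + 1)*(n + 4/3)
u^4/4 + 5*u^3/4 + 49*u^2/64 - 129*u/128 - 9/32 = (u/4 + 1)*(u - 3/4)*(u + 1/4)*(u + 3/2)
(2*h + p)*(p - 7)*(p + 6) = 2*h*p^2 - 2*h*p - 84*h + p^3 - p^2 - 42*p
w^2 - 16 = (w - 4)*(w + 4)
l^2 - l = l*(l - 1)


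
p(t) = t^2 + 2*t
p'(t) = 2*t + 2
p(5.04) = 35.48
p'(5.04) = 12.08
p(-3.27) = 4.15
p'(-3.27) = -4.54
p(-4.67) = 12.47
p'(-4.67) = -7.34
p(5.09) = 36.09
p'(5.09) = 12.18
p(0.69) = 1.86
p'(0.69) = 3.38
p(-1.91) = -0.17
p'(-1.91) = -1.82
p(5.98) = 47.72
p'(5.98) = 13.96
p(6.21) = 50.98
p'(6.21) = 14.42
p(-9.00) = 63.00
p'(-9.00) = -16.00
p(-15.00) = 195.00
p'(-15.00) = -28.00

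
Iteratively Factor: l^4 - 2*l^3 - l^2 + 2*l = (l)*(l^3 - 2*l^2 - l + 2) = l*(l + 1)*(l^2 - 3*l + 2) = l*(l - 2)*(l + 1)*(l - 1)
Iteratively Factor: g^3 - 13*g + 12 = (g + 4)*(g^2 - 4*g + 3) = (g - 3)*(g + 4)*(g - 1)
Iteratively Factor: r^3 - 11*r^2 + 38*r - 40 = (r - 5)*(r^2 - 6*r + 8) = (r - 5)*(r - 2)*(r - 4)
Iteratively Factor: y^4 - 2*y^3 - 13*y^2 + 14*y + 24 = (y - 4)*(y^3 + 2*y^2 - 5*y - 6) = (y - 4)*(y + 1)*(y^2 + y - 6) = (y - 4)*(y + 1)*(y + 3)*(y - 2)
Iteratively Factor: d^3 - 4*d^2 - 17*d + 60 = (d - 3)*(d^2 - d - 20) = (d - 3)*(d + 4)*(d - 5)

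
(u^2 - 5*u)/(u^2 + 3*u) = (u - 5)/(u + 3)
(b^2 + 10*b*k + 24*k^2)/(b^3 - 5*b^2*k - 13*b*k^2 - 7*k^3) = (b^2 + 10*b*k + 24*k^2)/(b^3 - 5*b^2*k - 13*b*k^2 - 7*k^3)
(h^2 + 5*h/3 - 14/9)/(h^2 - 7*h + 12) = (9*h^2 + 15*h - 14)/(9*(h^2 - 7*h + 12))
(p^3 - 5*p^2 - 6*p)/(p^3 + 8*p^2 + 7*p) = (p - 6)/(p + 7)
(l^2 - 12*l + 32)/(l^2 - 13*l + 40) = (l - 4)/(l - 5)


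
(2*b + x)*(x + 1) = 2*b*x + 2*b + x^2 + x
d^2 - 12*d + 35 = (d - 7)*(d - 5)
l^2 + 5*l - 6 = (l - 1)*(l + 6)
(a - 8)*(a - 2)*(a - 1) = a^3 - 11*a^2 + 26*a - 16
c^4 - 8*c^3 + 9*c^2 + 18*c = c*(c - 6)*(c - 3)*(c + 1)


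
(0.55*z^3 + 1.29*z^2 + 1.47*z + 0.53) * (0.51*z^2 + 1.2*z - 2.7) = 0.2805*z^5 + 1.3179*z^4 + 0.8127*z^3 - 1.4487*z^2 - 3.333*z - 1.431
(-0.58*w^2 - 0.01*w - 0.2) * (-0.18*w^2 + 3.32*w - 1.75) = 0.1044*w^4 - 1.9238*w^3 + 1.0178*w^2 - 0.6465*w + 0.35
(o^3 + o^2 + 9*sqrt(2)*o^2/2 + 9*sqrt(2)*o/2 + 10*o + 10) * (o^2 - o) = o^5 + 9*sqrt(2)*o^4/2 + 9*o^3 - 9*sqrt(2)*o^2/2 - 10*o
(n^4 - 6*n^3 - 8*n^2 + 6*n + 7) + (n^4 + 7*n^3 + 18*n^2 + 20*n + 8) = 2*n^4 + n^3 + 10*n^2 + 26*n + 15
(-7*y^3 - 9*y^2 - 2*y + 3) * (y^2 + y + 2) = -7*y^5 - 16*y^4 - 25*y^3 - 17*y^2 - y + 6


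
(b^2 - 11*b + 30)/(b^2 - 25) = (b - 6)/(b + 5)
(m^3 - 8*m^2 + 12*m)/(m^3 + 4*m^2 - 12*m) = (m - 6)/(m + 6)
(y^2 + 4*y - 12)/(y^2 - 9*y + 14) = (y + 6)/(y - 7)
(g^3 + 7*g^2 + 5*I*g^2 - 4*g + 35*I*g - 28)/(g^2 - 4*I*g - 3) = (g^3 + g^2*(7 + 5*I) + g*(-4 + 35*I) - 28)/(g^2 - 4*I*g - 3)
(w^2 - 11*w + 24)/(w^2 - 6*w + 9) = (w - 8)/(w - 3)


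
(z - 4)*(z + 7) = z^2 + 3*z - 28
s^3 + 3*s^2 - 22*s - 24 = (s - 4)*(s + 1)*(s + 6)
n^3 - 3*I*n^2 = n^2*(n - 3*I)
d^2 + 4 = (d - 2*I)*(d + 2*I)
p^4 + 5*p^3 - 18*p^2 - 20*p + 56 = (p - 2)^2*(p + 2)*(p + 7)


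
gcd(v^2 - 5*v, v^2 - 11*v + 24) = 1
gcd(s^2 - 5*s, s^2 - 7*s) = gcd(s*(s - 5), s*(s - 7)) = s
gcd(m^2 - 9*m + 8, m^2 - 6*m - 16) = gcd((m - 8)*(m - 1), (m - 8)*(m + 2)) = m - 8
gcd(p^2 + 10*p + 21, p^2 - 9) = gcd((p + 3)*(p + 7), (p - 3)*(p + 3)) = p + 3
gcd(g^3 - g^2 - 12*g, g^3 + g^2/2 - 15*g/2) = g^2 + 3*g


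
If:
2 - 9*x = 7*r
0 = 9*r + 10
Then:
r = -10/9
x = 88/81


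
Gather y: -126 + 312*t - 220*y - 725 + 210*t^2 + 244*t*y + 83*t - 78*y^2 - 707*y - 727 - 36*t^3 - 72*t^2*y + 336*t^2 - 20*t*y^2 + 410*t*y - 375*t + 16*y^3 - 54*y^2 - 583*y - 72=-36*t^3 + 546*t^2 + 20*t + 16*y^3 + y^2*(-20*t - 132) + y*(-72*t^2 + 654*t - 1510) - 1650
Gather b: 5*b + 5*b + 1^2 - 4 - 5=10*b - 8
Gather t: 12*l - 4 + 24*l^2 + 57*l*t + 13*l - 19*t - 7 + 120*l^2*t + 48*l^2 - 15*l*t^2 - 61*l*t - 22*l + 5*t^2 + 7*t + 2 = 72*l^2 + 3*l + t^2*(5 - 15*l) + t*(120*l^2 - 4*l - 12) - 9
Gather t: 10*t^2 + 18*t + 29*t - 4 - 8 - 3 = 10*t^2 + 47*t - 15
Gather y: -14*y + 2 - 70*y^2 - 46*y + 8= -70*y^2 - 60*y + 10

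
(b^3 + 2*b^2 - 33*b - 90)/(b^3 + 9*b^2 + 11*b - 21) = (b^2 - b - 30)/(b^2 + 6*b - 7)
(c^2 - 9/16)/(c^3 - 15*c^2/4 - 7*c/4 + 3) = (c + 3/4)/(c^2 - 3*c - 4)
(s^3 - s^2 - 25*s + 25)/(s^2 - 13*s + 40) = (s^2 + 4*s - 5)/(s - 8)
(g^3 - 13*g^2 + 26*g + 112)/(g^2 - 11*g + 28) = (g^2 - 6*g - 16)/(g - 4)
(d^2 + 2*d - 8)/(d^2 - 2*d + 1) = (d^2 + 2*d - 8)/(d^2 - 2*d + 1)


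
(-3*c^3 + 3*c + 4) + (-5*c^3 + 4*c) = -8*c^3 + 7*c + 4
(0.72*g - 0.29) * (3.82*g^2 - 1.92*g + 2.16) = 2.7504*g^3 - 2.4902*g^2 + 2.112*g - 0.6264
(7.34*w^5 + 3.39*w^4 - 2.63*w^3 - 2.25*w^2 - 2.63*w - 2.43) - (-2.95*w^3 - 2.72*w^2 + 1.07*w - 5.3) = 7.34*w^5 + 3.39*w^4 + 0.32*w^3 + 0.47*w^2 - 3.7*w + 2.87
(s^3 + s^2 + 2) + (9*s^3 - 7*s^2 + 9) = 10*s^3 - 6*s^2 + 11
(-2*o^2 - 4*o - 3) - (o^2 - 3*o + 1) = -3*o^2 - o - 4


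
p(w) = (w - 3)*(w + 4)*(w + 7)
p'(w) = (w - 3)*(w + 4) + (w - 3)*(w + 7) + (w + 4)*(w + 7) = 3*w^2 + 16*w - 5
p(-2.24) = -43.90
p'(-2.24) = -25.79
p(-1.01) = -71.82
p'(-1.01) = -18.10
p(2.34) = -39.08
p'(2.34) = 48.87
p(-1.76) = -55.87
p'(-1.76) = -23.87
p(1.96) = -55.54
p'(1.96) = 37.88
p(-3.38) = -14.32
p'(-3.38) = -24.81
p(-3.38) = -14.32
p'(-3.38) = -24.81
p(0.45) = -84.54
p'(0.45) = 2.81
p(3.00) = 0.00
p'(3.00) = 70.00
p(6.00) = 390.00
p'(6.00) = 199.00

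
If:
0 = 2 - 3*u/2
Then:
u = 4/3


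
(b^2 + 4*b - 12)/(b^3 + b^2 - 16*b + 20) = (b + 6)/(b^2 + 3*b - 10)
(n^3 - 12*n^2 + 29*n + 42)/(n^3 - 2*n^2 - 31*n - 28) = (n - 6)/(n + 4)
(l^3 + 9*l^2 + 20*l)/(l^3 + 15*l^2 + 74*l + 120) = l/(l + 6)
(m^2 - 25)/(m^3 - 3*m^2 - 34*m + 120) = (m + 5)/(m^2 + 2*m - 24)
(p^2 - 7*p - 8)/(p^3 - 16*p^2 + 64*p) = (p + 1)/(p*(p - 8))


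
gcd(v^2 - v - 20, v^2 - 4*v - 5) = v - 5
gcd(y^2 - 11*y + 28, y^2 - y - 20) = 1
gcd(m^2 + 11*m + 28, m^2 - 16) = m + 4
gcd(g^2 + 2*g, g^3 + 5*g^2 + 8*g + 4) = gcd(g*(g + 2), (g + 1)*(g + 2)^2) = g + 2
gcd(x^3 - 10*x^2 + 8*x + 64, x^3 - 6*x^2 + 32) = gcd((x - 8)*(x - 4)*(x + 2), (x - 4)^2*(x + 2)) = x^2 - 2*x - 8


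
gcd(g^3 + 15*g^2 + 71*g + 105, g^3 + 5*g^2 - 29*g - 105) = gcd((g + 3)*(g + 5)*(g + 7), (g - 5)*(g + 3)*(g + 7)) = g^2 + 10*g + 21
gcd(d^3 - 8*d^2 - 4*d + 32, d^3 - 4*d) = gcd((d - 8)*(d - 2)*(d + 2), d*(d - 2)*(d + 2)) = d^2 - 4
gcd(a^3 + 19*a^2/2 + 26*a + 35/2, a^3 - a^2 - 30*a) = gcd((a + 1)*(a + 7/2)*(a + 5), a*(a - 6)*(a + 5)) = a + 5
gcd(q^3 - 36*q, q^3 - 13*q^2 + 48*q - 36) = q - 6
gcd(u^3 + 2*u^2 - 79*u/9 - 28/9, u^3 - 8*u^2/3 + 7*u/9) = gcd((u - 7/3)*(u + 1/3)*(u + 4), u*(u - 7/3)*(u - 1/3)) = u - 7/3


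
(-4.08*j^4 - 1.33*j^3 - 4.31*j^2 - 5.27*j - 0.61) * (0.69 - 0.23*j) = 0.9384*j^5 - 2.5093*j^4 + 0.0736*j^3 - 1.7618*j^2 - 3.496*j - 0.4209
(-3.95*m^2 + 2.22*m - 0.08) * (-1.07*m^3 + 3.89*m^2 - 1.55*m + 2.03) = 4.2265*m^5 - 17.7409*m^4 + 14.8439*m^3 - 11.7707*m^2 + 4.6306*m - 0.1624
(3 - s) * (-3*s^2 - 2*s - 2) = 3*s^3 - 7*s^2 - 4*s - 6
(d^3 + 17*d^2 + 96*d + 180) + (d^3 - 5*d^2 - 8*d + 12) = 2*d^3 + 12*d^2 + 88*d + 192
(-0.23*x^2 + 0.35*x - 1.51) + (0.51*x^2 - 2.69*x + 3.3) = 0.28*x^2 - 2.34*x + 1.79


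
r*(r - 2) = r^2 - 2*r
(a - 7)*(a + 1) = a^2 - 6*a - 7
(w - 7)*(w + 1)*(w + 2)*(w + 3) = w^4 - w^3 - 31*w^2 - 71*w - 42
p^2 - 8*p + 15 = (p - 5)*(p - 3)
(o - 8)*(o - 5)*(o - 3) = o^3 - 16*o^2 + 79*o - 120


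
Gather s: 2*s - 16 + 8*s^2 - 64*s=8*s^2 - 62*s - 16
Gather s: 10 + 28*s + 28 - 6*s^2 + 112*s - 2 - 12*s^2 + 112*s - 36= -18*s^2 + 252*s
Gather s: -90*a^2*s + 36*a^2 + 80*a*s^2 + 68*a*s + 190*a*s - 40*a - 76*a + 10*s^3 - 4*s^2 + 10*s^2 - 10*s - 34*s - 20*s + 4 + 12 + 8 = 36*a^2 - 116*a + 10*s^3 + s^2*(80*a + 6) + s*(-90*a^2 + 258*a - 64) + 24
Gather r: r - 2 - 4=r - 6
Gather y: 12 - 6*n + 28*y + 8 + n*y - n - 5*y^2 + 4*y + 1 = -7*n - 5*y^2 + y*(n + 32) + 21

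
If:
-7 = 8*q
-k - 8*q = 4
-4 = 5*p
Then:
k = 3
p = -4/5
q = -7/8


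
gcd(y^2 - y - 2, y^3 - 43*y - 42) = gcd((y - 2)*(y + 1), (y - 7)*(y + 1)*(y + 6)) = y + 1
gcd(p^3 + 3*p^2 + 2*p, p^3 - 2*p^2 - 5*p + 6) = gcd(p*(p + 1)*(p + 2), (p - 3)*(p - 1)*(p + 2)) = p + 2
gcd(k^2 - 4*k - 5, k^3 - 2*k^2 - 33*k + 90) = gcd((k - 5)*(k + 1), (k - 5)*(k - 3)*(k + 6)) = k - 5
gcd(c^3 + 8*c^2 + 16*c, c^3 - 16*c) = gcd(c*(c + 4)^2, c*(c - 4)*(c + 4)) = c^2 + 4*c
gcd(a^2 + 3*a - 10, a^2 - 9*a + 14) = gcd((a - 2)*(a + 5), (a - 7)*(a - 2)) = a - 2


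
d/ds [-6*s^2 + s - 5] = 1 - 12*s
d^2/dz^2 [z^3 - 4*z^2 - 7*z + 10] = 6*z - 8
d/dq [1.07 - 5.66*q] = -5.66000000000000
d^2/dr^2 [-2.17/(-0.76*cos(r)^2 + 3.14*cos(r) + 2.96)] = (5.013568*(1 - cos(r)^2)^2 - 15.535464*cos(r)^3 + 43.428644*cos(r)^2 + 10.90208*cos(r) - 57.567496)/(-0.76*cos(r)^2 + 3.14*cos(r) + 2.96)^3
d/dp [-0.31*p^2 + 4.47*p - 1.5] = 4.47 - 0.62*p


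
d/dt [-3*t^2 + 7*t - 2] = 7 - 6*t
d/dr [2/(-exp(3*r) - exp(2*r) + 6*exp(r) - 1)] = (6*exp(2*r) + 4*exp(r) - 12)*exp(r)/(exp(3*r) + exp(2*r) - 6*exp(r) + 1)^2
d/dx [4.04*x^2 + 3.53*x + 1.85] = 8.08*x + 3.53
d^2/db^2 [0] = 0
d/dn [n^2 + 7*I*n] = 2*n + 7*I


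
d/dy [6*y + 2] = 6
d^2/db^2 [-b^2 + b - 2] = -2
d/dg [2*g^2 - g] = 4*g - 1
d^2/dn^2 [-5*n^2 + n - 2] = -10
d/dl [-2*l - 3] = -2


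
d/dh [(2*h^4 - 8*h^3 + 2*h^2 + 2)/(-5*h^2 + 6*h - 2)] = 4*(-5*h^5 + 19*h^4 - 28*h^3 + 15*h^2 + 3*h - 3)/(25*h^4 - 60*h^3 + 56*h^2 - 24*h + 4)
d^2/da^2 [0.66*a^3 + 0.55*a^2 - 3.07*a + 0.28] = 3.96*a + 1.1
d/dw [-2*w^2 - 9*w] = -4*w - 9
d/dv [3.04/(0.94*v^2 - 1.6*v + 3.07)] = (4.864 - 5.7152*v)/(0.94*v^2 - 1.6*v + 3.07)^2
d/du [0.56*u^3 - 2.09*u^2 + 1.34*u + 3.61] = 1.68*u^2 - 4.18*u + 1.34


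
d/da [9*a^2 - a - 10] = 18*a - 1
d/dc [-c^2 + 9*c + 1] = 9 - 2*c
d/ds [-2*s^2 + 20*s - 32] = 20 - 4*s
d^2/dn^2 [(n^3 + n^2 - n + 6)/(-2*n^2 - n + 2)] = 2*(n^3 - 78*n^2 - 36*n - 32)/(8*n^6 + 12*n^5 - 18*n^4 - 23*n^3 + 18*n^2 + 12*n - 8)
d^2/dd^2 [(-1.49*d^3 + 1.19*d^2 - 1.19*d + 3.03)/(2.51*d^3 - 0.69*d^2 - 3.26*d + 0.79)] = (9.83317600000004*d^6 - 118.135158*d^5 + 335.315418*d^4 - 176.25355*d^3 - 84.8722679999999*d^2 - 4.62649800000001*d + 63.062468)/(15.813251*d^9 - 13.041207*d^8 - 58.029945*d^7 + 48.478692*d^6 + 67.160364*d^5 - 59.656299*d^4 - 19.284347*d^3 + 23.895525*d^2 - 6.103698*d + 0.493039)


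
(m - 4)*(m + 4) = m^2 - 16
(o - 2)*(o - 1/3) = o^2 - 7*o/3 + 2/3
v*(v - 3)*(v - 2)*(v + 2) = v^4 - 3*v^3 - 4*v^2 + 12*v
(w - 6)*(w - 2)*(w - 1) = w^3 - 9*w^2 + 20*w - 12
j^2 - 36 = (j - 6)*(j + 6)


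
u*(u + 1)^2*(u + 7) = u^4 + 9*u^3 + 15*u^2 + 7*u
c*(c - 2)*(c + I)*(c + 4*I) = c^4 - 2*c^3 + 5*I*c^3 - 4*c^2 - 10*I*c^2 + 8*c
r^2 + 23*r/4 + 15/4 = (r + 3/4)*(r + 5)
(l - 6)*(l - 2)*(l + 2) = l^3 - 6*l^2 - 4*l + 24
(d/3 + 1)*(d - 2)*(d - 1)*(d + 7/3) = d^4/3 + 7*d^3/9 - 7*d^2/3 - 31*d/9 + 14/3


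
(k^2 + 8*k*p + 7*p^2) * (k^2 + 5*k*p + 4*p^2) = k^4 + 13*k^3*p + 51*k^2*p^2 + 67*k*p^3 + 28*p^4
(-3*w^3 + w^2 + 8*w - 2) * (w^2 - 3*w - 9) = -3*w^5 + 10*w^4 + 32*w^3 - 35*w^2 - 66*w + 18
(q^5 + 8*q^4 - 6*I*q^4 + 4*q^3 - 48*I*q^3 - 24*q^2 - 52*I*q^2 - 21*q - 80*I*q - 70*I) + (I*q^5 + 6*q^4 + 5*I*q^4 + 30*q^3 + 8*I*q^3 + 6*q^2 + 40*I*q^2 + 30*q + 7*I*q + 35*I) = q^5 + I*q^5 + 14*q^4 - I*q^4 + 34*q^3 - 40*I*q^3 - 18*q^2 - 12*I*q^2 + 9*q - 73*I*q - 35*I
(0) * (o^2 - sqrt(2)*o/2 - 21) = 0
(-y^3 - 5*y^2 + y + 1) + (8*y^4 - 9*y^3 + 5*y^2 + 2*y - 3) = 8*y^4 - 10*y^3 + 3*y - 2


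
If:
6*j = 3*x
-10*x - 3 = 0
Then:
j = -3/20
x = -3/10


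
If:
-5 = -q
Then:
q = 5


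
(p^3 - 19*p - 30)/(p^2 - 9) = (p^2 - 3*p - 10)/(p - 3)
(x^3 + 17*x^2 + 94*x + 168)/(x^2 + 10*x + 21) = (x^2 + 10*x + 24)/(x + 3)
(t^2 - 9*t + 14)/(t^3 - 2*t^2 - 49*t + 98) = 1/(t + 7)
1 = 1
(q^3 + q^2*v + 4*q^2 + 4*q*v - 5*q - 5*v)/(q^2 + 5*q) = q + v - 1 - v/q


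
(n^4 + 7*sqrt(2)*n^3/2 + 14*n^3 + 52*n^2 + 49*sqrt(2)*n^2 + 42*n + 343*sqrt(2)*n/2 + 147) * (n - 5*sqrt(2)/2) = n^5 + sqrt(2)*n^4 + 14*n^4 + 14*sqrt(2)*n^3 + 69*n^3/2 - 203*n^2 + 83*sqrt(2)*n^2/2 - 1421*n/2 - 105*sqrt(2)*n - 735*sqrt(2)/2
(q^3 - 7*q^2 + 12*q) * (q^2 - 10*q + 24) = q^5 - 17*q^4 + 106*q^3 - 288*q^2 + 288*q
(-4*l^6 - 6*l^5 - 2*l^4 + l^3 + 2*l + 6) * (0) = 0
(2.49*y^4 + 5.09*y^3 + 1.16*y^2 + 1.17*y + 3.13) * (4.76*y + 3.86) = 11.8524*y^5 + 33.8398*y^4 + 25.169*y^3 + 10.0468*y^2 + 19.415*y + 12.0818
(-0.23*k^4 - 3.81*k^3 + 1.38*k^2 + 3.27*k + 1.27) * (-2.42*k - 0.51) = 0.5566*k^5 + 9.3375*k^4 - 1.3965*k^3 - 8.6172*k^2 - 4.7411*k - 0.6477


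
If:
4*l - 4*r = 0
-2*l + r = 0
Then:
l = 0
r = 0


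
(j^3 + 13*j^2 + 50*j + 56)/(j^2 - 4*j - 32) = (j^2 + 9*j + 14)/(j - 8)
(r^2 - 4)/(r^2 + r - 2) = (r - 2)/(r - 1)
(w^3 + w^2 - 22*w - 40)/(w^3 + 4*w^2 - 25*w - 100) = (w + 2)/(w + 5)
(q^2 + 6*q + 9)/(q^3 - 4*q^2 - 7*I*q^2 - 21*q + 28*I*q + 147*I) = (q + 3)/(q^2 - 7*q*(1 + I) + 49*I)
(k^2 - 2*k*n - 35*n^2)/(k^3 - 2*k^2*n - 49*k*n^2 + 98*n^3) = (k + 5*n)/(k^2 + 5*k*n - 14*n^2)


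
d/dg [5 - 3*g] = -3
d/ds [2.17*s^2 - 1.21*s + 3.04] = 4.34*s - 1.21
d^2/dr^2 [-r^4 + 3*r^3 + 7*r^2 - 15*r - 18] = -12*r^2 + 18*r + 14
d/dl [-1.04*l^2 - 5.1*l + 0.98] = -2.08*l - 5.1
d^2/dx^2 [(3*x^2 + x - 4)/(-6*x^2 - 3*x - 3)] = 4*(x^3 + 33*x^2 + 15*x - 3)/(3*(8*x^6 + 12*x^5 + 18*x^4 + 13*x^3 + 9*x^2 + 3*x + 1))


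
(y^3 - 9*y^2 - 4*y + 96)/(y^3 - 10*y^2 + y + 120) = (y - 4)/(y - 5)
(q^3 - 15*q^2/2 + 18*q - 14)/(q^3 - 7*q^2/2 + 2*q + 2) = (2*q - 7)/(2*q + 1)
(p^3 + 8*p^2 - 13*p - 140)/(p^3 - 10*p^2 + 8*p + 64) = (p^2 + 12*p + 35)/(p^2 - 6*p - 16)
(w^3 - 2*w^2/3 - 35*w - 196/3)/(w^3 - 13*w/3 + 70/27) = 9*(w^2 - 3*w - 28)/(9*w^2 - 21*w + 10)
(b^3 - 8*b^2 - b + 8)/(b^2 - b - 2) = (b^2 - 9*b + 8)/(b - 2)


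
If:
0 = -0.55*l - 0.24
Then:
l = -0.44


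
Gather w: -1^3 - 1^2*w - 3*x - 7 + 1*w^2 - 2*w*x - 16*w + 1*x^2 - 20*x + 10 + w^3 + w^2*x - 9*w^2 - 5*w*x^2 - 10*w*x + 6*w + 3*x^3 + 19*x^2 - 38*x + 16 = w^3 + w^2*(x - 8) + w*(-5*x^2 - 12*x - 11) + 3*x^3 + 20*x^2 - 61*x + 18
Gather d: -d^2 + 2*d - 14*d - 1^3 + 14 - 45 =-d^2 - 12*d - 32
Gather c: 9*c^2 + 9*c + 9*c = 9*c^2 + 18*c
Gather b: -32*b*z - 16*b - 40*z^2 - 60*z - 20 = b*(-32*z - 16) - 40*z^2 - 60*z - 20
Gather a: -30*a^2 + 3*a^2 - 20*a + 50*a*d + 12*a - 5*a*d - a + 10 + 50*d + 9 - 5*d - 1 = -27*a^2 + a*(45*d - 9) + 45*d + 18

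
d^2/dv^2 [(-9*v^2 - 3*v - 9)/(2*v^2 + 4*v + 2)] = 15*(v - 2)/(v^4 + 4*v^3 + 6*v^2 + 4*v + 1)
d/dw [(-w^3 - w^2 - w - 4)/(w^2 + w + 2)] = (-w^4 - 2*w^3 - 6*w^2 + 4*w + 2)/(w^4 + 2*w^3 + 5*w^2 + 4*w + 4)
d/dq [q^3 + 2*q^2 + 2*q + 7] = 3*q^2 + 4*q + 2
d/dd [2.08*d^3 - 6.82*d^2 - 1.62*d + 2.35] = 6.24*d^2 - 13.64*d - 1.62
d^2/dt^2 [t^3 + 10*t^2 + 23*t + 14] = 6*t + 20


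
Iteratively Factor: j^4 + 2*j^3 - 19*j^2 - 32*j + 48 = (j - 4)*(j^3 + 6*j^2 + 5*j - 12) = (j - 4)*(j - 1)*(j^2 + 7*j + 12) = (j - 4)*(j - 1)*(j + 3)*(j + 4)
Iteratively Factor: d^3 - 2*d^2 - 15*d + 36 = (d - 3)*(d^2 + d - 12) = (d - 3)*(d + 4)*(d - 3)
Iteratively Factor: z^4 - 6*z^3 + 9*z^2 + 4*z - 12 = (z - 2)*(z^3 - 4*z^2 + z + 6) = (z - 3)*(z - 2)*(z^2 - z - 2) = (z - 3)*(z - 2)*(z + 1)*(z - 2)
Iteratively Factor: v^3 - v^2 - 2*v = (v)*(v^2 - v - 2) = v*(v - 2)*(v + 1)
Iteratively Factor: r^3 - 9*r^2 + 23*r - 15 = (r - 1)*(r^2 - 8*r + 15) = (r - 3)*(r - 1)*(r - 5)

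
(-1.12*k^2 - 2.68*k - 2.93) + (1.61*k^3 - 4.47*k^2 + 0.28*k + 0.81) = 1.61*k^3 - 5.59*k^2 - 2.4*k - 2.12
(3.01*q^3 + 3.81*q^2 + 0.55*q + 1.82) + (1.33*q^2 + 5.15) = 3.01*q^3 + 5.14*q^2 + 0.55*q + 6.97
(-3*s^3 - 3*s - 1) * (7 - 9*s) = 27*s^4 - 21*s^3 + 27*s^2 - 12*s - 7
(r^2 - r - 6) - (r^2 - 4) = -r - 2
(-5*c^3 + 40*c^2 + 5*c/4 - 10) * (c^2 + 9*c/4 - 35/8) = -5*c^5 + 115*c^4/4 + 905*c^3/8 - 2915*c^2/16 - 895*c/32 + 175/4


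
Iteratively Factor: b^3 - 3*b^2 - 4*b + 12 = (b - 3)*(b^2 - 4) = (b - 3)*(b + 2)*(b - 2)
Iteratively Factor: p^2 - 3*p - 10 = (p - 5)*(p + 2)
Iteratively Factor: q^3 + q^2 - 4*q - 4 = (q + 2)*(q^2 - q - 2) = (q - 2)*(q + 2)*(q + 1)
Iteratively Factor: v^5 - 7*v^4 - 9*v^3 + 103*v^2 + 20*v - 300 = (v - 5)*(v^4 - 2*v^3 - 19*v^2 + 8*v + 60) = (v - 5)*(v - 2)*(v^3 - 19*v - 30) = (v - 5)*(v - 2)*(v + 3)*(v^2 - 3*v - 10) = (v - 5)^2*(v - 2)*(v + 3)*(v + 2)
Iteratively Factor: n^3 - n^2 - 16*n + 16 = (n + 4)*(n^2 - 5*n + 4) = (n - 1)*(n + 4)*(n - 4)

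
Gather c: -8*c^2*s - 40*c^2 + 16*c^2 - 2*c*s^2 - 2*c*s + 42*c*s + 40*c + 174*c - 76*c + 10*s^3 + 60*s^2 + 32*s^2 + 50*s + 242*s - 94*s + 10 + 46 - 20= c^2*(-8*s - 24) + c*(-2*s^2 + 40*s + 138) + 10*s^3 + 92*s^2 + 198*s + 36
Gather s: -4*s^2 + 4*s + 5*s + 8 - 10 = -4*s^2 + 9*s - 2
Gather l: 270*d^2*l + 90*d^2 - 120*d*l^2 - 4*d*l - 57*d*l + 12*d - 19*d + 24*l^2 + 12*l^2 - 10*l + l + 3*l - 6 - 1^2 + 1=90*d^2 - 7*d + l^2*(36 - 120*d) + l*(270*d^2 - 61*d - 6) - 6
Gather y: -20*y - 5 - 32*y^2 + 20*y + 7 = 2 - 32*y^2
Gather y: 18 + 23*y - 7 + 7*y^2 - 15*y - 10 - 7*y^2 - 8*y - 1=0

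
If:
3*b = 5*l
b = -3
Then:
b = -3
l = -9/5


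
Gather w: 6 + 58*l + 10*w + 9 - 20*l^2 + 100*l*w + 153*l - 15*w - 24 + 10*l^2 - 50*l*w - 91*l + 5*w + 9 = -10*l^2 + 50*l*w + 120*l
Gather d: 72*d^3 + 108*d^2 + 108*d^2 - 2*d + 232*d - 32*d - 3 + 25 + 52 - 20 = 72*d^3 + 216*d^2 + 198*d + 54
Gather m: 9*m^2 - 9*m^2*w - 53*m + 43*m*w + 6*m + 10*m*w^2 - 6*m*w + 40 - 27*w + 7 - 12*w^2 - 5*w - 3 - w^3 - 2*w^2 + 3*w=m^2*(9 - 9*w) + m*(10*w^2 + 37*w - 47) - w^3 - 14*w^2 - 29*w + 44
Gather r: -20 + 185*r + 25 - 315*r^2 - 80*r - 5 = -315*r^2 + 105*r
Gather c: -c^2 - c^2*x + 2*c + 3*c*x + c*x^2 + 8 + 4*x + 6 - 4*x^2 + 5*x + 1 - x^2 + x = c^2*(-x - 1) + c*(x^2 + 3*x + 2) - 5*x^2 + 10*x + 15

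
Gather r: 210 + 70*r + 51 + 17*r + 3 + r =88*r + 264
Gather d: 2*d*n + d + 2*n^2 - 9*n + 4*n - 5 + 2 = d*(2*n + 1) + 2*n^2 - 5*n - 3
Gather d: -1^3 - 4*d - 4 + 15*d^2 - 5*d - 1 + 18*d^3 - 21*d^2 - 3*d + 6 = 18*d^3 - 6*d^2 - 12*d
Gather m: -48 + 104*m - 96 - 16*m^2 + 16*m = -16*m^2 + 120*m - 144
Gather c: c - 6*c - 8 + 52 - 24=20 - 5*c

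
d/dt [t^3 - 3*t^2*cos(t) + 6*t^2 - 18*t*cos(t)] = 3*t^2*sin(t) + 3*t^2 + 18*t*sin(t) - 6*t*cos(t) + 12*t - 18*cos(t)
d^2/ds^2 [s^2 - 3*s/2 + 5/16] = 2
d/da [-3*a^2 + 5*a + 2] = 5 - 6*a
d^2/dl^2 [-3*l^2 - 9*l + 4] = -6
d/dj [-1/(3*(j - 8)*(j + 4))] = 2*(j - 2)/(3*(j - 8)^2*(j + 4)^2)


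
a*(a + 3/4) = a^2 + 3*a/4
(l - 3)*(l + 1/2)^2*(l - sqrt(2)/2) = l^4 - 2*l^3 - sqrt(2)*l^3/2 - 11*l^2/4 + sqrt(2)*l^2 - 3*l/4 + 11*sqrt(2)*l/8 + 3*sqrt(2)/8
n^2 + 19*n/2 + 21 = (n + 7/2)*(n + 6)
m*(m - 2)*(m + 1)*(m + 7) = m^4 + 6*m^3 - 9*m^2 - 14*m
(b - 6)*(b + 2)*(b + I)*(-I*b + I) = -I*b^4 + b^3 + 5*I*b^3 - 5*b^2 + 8*I*b^2 - 8*b - 12*I*b + 12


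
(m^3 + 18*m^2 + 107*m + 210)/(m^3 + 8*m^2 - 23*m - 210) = (m + 5)/(m - 5)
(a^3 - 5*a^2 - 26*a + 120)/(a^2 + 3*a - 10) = (a^2 - 10*a + 24)/(a - 2)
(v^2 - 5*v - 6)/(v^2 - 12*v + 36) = (v + 1)/(v - 6)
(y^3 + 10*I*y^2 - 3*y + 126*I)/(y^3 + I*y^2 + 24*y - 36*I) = (y + 7*I)/(y - 2*I)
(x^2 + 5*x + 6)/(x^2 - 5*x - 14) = (x + 3)/(x - 7)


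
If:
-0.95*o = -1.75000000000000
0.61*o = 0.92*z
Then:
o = 1.84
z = 1.22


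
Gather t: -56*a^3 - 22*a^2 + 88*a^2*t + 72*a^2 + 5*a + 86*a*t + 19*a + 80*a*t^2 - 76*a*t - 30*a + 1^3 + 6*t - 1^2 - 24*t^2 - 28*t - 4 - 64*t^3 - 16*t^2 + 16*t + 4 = -56*a^3 + 50*a^2 - 6*a - 64*t^3 + t^2*(80*a - 40) + t*(88*a^2 + 10*a - 6)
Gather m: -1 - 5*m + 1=-5*m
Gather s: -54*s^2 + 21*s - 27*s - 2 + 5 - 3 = -54*s^2 - 6*s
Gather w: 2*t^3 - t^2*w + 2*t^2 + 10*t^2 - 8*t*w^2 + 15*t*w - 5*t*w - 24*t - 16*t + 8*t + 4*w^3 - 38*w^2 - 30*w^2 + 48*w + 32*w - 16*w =2*t^3 + 12*t^2 - 32*t + 4*w^3 + w^2*(-8*t - 68) + w*(-t^2 + 10*t + 64)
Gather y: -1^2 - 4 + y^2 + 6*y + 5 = y^2 + 6*y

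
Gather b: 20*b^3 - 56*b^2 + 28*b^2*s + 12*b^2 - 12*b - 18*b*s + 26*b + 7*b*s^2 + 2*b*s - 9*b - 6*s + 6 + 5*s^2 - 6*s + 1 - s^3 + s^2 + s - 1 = 20*b^3 + b^2*(28*s - 44) + b*(7*s^2 - 16*s + 5) - s^3 + 6*s^2 - 11*s + 6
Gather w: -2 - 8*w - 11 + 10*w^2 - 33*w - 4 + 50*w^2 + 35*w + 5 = 60*w^2 - 6*w - 12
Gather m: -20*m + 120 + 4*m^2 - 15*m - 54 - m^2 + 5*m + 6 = 3*m^2 - 30*m + 72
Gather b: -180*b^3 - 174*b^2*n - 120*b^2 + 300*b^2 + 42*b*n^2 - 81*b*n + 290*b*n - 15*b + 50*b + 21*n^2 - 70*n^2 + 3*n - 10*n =-180*b^3 + b^2*(180 - 174*n) + b*(42*n^2 + 209*n + 35) - 49*n^2 - 7*n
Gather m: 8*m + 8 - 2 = 8*m + 6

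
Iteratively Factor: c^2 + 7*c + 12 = (c + 3)*(c + 4)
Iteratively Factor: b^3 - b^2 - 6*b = (b + 2)*(b^2 - 3*b) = b*(b + 2)*(b - 3)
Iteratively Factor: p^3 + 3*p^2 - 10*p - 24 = (p + 2)*(p^2 + p - 12) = (p - 3)*(p + 2)*(p + 4)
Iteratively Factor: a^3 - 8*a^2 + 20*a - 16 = (a - 4)*(a^2 - 4*a + 4) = (a - 4)*(a - 2)*(a - 2)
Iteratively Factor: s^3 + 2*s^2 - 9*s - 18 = (s + 2)*(s^2 - 9) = (s - 3)*(s + 2)*(s + 3)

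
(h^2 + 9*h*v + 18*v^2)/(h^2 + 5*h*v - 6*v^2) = (-h - 3*v)/(-h + v)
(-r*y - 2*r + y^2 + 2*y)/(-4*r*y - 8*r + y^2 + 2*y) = (-r + y)/(-4*r + y)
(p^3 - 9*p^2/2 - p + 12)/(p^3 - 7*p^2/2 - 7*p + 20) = (2*p + 3)/(2*p + 5)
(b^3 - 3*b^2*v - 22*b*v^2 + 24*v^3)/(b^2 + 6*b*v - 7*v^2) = (b^2 - 2*b*v - 24*v^2)/(b + 7*v)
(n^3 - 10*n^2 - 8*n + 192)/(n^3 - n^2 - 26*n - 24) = (n - 8)/(n + 1)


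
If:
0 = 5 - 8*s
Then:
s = 5/8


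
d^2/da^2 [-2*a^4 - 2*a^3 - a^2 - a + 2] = -24*a^2 - 12*a - 2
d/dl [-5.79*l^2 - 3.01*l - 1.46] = -11.58*l - 3.01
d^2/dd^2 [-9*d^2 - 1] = -18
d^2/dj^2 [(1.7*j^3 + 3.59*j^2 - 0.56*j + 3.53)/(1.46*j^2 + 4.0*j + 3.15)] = (-3.5527136788005e-15*j^5 - 5.55519200000009*j^3 + 74.604828*j^2 + 240.35334*j + 165.84661)/(3.112136*j^6 + 25.5792*j^5 + 90.22362*j^4 + 174.376*j^3 + 194.66055*j^2 + 119.07*j + 31.255875)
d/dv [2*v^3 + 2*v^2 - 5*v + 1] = 6*v^2 + 4*v - 5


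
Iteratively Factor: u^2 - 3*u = (u - 3)*(u)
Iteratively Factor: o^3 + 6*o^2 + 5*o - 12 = (o + 4)*(o^2 + 2*o - 3) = (o + 3)*(o + 4)*(o - 1)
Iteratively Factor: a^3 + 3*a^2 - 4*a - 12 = (a + 3)*(a^2 - 4) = (a + 2)*(a + 3)*(a - 2)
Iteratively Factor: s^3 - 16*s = (s)*(s^2 - 16) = s*(s - 4)*(s + 4)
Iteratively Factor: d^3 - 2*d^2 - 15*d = (d + 3)*(d^2 - 5*d) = d*(d + 3)*(d - 5)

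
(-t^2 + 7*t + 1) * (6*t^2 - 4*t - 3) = -6*t^4 + 46*t^3 - 19*t^2 - 25*t - 3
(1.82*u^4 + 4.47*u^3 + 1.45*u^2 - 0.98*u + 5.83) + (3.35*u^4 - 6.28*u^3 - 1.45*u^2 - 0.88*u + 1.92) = 5.17*u^4 - 1.81*u^3 - 1.86*u + 7.75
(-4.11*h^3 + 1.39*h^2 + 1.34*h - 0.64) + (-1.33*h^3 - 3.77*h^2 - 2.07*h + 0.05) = -5.44*h^3 - 2.38*h^2 - 0.73*h - 0.59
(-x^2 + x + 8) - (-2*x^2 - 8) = x^2 + x + 16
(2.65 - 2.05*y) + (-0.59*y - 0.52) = 2.13 - 2.64*y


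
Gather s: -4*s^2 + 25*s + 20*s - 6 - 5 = -4*s^2 + 45*s - 11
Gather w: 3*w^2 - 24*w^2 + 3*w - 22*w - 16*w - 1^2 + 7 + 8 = -21*w^2 - 35*w + 14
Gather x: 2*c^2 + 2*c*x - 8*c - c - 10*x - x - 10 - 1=2*c^2 - 9*c + x*(2*c - 11) - 11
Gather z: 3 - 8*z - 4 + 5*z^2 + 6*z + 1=5*z^2 - 2*z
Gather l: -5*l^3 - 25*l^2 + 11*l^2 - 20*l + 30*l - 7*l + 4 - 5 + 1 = -5*l^3 - 14*l^2 + 3*l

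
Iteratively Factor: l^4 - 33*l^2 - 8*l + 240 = (l - 3)*(l^3 + 3*l^2 - 24*l - 80) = (l - 3)*(l + 4)*(l^2 - l - 20) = (l - 3)*(l + 4)^2*(l - 5)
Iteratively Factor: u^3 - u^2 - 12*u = (u + 3)*(u^2 - 4*u) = u*(u + 3)*(u - 4)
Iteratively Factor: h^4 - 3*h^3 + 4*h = (h - 2)*(h^3 - h^2 - 2*h) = (h - 2)^2*(h^2 + h) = (h - 2)^2*(h + 1)*(h)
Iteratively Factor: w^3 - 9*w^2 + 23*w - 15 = (w - 1)*(w^2 - 8*w + 15) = (w - 3)*(w - 1)*(w - 5)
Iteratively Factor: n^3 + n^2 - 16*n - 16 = (n + 1)*(n^2 - 16) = (n - 4)*(n + 1)*(n + 4)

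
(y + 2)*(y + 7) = y^2 + 9*y + 14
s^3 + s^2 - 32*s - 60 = (s - 6)*(s + 2)*(s + 5)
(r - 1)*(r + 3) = r^2 + 2*r - 3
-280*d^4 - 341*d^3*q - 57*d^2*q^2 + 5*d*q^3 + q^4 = (-8*d + q)*(d + q)*(5*d + q)*(7*d + q)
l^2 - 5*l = l*(l - 5)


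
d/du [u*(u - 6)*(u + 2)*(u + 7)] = 4*u^3 + 9*u^2 - 80*u - 84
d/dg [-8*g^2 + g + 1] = 1 - 16*g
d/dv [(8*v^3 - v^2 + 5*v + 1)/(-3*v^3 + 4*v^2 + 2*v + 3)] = (29*v^4 + 62*v^3 + 59*v^2 - 14*v + 13)/(9*v^6 - 24*v^5 + 4*v^4 - 2*v^3 + 28*v^2 + 12*v + 9)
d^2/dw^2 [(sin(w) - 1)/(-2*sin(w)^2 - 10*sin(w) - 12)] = (sin(w)^5 - 9*sin(w)^4 - 53*sin(w)^3 - 25*sin(w)^2 + 132*sin(w) + 98)/(2*(sin(w)^2 + 5*sin(w) + 6)^3)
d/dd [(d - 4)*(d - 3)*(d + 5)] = 3*d^2 - 4*d - 23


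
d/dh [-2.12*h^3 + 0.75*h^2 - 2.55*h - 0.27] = -6.36*h^2 + 1.5*h - 2.55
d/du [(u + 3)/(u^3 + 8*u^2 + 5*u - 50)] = (-2*u^2 - 7*u - 13)/(u^5 + 11*u^4 + 19*u^3 - 115*u^2 - 200*u + 500)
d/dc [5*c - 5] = 5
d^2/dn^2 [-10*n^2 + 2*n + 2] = -20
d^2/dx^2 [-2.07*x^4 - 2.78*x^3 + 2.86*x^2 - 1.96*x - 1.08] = -24.84*x^2 - 16.68*x + 5.72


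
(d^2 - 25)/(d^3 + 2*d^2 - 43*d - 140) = (d - 5)/(d^2 - 3*d - 28)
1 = 1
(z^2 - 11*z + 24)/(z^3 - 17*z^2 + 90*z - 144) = 1/(z - 6)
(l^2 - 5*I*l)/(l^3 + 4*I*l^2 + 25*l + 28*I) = l*(l - 5*I)/(l^3 + 4*I*l^2 + 25*l + 28*I)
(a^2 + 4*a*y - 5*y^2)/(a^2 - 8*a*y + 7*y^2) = (-a - 5*y)/(-a + 7*y)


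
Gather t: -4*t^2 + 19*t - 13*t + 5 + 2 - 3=-4*t^2 + 6*t + 4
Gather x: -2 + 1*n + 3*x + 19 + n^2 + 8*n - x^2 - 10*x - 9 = n^2 + 9*n - x^2 - 7*x + 8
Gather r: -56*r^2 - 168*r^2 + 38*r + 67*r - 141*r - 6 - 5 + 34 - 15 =-224*r^2 - 36*r + 8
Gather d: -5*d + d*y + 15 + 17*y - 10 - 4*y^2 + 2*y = d*(y - 5) - 4*y^2 + 19*y + 5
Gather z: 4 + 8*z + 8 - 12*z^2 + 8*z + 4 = -12*z^2 + 16*z + 16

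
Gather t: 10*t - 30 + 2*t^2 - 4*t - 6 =2*t^2 + 6*t - 36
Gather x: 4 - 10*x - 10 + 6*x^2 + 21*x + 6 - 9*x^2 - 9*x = -3*x^2 + 2*x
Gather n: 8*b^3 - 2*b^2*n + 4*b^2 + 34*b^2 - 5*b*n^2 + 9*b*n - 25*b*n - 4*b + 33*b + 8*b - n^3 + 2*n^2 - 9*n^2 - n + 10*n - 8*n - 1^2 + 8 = 8*b^3 + 38*b^2 + 37*b - n^3 + n^2*(-5*b - 7) + n*(-2*b^2 - 16*b + 1) + 7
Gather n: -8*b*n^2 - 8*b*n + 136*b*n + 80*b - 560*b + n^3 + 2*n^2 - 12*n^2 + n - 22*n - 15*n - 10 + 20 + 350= -480*b + n^3 + n^2*(-8*b - 10) + n*(128*b - 36) + 360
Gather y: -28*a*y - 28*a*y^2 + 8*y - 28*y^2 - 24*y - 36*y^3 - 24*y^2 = -36*y^3 + y^2*(-28*a - 52) + y*(-28*a - 16)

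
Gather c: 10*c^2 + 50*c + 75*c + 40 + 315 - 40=10*c^2 + 125*c + 315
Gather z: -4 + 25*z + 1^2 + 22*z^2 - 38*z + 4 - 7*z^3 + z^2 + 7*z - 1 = -7*z^3 + 23*z^2 - 6*z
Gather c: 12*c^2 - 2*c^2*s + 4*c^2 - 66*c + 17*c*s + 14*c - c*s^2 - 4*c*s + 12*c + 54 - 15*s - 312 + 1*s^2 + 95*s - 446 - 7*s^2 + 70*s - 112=c^2*(16 - 2*s) + c*(-s^2 + 13*s - 40) - 6*s^2 + 150*s - 816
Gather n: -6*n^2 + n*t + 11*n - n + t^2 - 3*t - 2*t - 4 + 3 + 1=-6*n^2 + n*(t + 10) + t^2 - 5*t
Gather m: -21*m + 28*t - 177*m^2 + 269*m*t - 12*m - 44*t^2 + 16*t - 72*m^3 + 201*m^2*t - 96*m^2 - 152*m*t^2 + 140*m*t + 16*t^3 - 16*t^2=-72*m^3 + m^2*(201*t - 273) + m*(-152*t^2 + 409*t - 33) + 16*t^3 - 60*t^2 + 44*t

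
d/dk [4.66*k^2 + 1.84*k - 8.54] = 9.32*k + 1.84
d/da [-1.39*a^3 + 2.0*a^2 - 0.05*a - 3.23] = -4.17*a^2 + 4.0*a - 0.05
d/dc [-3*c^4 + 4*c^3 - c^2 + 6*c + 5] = -12*c^3 + 12*c^2 - 2*c + 6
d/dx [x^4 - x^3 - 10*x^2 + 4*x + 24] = 4*x^3 - 3*x^2 - 20*x + 4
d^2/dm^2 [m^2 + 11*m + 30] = 2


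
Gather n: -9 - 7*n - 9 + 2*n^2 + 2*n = 2*n^2 - 5*n - 18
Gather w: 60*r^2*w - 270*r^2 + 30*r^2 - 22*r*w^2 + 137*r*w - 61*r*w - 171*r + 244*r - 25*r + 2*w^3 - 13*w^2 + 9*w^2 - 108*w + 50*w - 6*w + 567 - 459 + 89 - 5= -240*r^2 + 48*r + 2*w^3 + w^2*(-22*r - 4) + w*(60*r^2 + 76*r - 64) + 192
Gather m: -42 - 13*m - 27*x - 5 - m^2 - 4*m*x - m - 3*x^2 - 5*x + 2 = -m^2 + m*(-4*x - 14) - 3*x^2 - 32*x - 45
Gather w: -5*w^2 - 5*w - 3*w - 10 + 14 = -5*w^2 - 8*w + 4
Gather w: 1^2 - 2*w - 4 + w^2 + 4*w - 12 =w^2 + 2*w - 15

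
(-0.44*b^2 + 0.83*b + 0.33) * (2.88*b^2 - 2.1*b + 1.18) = -1.2672*b^4 + 3.3144*b^3 - 1.3118*b^2 + 0.2864*b + 0.3894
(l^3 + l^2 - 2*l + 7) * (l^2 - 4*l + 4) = l^5 - 3*l^4 - 2*l^3 + 19*l^2 - 36*l + 28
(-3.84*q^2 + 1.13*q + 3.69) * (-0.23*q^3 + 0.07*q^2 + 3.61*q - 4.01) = 0.8832*q^5 - 0.5287*q^4 - 14.632*q^3 + 19.736*q^2 + 8.7896*q - 14.7969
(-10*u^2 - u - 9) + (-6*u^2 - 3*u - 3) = -16*u^2 - 4*u - 12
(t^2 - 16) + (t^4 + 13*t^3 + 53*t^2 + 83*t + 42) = t^4 + 13*t^3 + 54*t^2 + 83*t + 26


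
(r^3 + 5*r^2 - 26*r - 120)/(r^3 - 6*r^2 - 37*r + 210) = (r + 4)/(r - 7)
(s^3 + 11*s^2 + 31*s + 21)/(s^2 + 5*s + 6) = (s^2 + 8*s + 7)/(s + 2)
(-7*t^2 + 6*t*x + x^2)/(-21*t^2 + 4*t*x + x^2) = (-t + x)/(-3*t + x)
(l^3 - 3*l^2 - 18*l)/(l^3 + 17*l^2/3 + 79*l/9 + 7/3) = 9*l*(l - 6)/(9*l^2 + 24*l + 7)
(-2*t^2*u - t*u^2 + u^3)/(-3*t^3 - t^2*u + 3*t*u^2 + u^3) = u*(2*t - u)/(3*t^2 - 2*t*u - u^2)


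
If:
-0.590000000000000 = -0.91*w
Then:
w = 0.65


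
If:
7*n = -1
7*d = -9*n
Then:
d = 9/49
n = -1/7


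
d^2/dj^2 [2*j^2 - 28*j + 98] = 4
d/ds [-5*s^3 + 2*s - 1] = 2 - 15*s^2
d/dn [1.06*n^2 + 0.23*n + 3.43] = 2.12*n + 0.23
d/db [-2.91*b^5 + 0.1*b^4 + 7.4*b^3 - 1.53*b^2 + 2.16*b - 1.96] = -14.55*b^4 + 0.4*b^3 + 22.2*b^2 - 3.06*b + 2.16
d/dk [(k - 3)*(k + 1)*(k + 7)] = 3*k^2 + 10*k - 17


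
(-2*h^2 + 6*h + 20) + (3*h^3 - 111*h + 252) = 3*h^3 - 2*h^2 - 105*h + 272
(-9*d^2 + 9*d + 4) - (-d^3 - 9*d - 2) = d^3 - 9*d^2 + 18*d + 6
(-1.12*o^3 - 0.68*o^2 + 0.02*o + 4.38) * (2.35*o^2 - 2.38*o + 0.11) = -2.632*o^5 + 1.0676*o^4 + 1.5422*o^3 + 10.1706*o^2 - 10.4222*o + 0.4818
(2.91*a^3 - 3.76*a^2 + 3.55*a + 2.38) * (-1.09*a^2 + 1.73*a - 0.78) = -3.1719*a^5 + 9.1327*a^4 - 12.6441*a^3 + 6.4801*a^2 + 1.3484*a - 1.8564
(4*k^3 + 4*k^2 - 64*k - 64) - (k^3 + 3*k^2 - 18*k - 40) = 3*k^3 + k^2 - 46*k - 24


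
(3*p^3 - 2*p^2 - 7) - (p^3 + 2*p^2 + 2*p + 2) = 2*p^3 - 4*p^2 - 2*p - 9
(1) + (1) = 2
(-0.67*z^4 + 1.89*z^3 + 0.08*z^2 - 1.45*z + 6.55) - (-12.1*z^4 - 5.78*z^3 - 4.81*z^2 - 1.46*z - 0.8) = 11.43*z^4 + 7.67*z^3 + 4.89*z^2 + 0.01*z + 7.35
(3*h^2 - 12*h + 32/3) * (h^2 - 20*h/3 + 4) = 3*h^4 - 32*h^3 + 308*h^2/3 - 1072*h/9 + 128/3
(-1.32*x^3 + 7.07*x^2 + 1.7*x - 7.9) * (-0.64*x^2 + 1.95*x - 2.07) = 0.8448*x^5 - 7.0988*x^4 + 15.4309*x^3 - 6.2639*x^2 - 18.924*x + 16.353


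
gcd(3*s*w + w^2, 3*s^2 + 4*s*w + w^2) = 3*s + w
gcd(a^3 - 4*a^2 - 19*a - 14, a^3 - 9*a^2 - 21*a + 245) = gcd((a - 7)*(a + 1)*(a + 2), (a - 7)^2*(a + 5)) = a - 7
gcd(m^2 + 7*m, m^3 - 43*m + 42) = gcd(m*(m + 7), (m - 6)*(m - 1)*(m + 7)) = m + 7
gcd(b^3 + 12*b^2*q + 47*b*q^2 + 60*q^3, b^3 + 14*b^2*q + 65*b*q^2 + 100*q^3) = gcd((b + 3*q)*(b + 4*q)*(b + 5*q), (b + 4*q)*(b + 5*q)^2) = b^2 + 9*b*q + 20*q^2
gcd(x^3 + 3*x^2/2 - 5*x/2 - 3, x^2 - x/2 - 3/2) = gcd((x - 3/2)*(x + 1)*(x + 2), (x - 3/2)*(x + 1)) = x^2 - x/2 - 3/2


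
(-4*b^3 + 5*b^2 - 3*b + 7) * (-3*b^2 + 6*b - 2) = 12*b^5 - 39*b^4 + 47*b^3 - 49*b^2 + 48*b - 14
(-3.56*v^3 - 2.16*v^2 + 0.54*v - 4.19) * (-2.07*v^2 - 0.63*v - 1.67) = 7.3692*v^5 + 6.714*v^4 + 6.1882*v^3 + 11.9403*v^2 + 1.7379*v + 6.9973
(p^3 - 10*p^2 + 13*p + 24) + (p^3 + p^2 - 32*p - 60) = 2*p^3 - 9*p^2 - 19*p - 36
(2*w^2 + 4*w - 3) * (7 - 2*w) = -4*w^3 + 6*w^2 + 34*w - 21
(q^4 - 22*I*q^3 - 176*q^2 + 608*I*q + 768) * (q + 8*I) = q^5 - 14*I*q^4 - 800*I*q^2 - 4096*q + 6144*I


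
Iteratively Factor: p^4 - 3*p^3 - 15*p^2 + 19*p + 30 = (p - 2)*(p^3 - p^2 - 17*p - 15) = (p - 2)*(p + 3)*(p^2 - 4*p - 5) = (p - 5)*(p - 2)*(p + 3)*(p + 1)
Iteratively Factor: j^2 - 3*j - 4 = (j + 1)*(j - 4)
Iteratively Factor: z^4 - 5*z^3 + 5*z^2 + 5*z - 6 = (z + 1)*(z^3 - 6*z^2 + 11*z - 6) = (z - 1)*(z + 1)*(z^2 - 5*z + 6) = (z - 2)*(z - 1)*(z + 1)*(z - 3)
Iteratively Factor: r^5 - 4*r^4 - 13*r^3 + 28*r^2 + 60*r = (r + 2)*(r^4 - 6*r^3 - r^2 + 30*r) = (r - 3)*(r + 2)*(r^3 - 3*r^2 - 10*r) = r*(r - 3)*(r + 2)*(r^2 - 3*r - 10) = r*(r - 5)*(r - 3)*(r + 2)*(r + 2)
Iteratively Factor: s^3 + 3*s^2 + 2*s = (s)*(s^2 + 3*s + 2) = s*(s + 2)*(s + 1)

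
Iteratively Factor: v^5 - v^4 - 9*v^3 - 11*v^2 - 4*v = (v + 1)*(v^4 - 2*v^3 - 7*v^2 - 4*v) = (v - 4)*(v + 1)*(v^3 + 2*v^2 + v) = v*(v - 4)*(v + 1)*(v^2 + 2*v + 1) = v*(v - 4)*(v + 1)^2*(v + 1)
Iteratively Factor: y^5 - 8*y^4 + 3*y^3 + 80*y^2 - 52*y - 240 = (y - 5)*(y^4 - 3*y^3 - 12*y^2 + 20*y + 48) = (y - 5)*(y - 4)*(y^3 + y^2 - 8*y - 12) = (y - 5)*(y - 4)*(y + 2)*(y^2 - y - 6) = (y - 5)*(y - 4)*(y - 3)*(y + 2)*(y + 2)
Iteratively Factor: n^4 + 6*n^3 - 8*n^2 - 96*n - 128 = (n + 4)*(n^3 + 2*n^2 - 16*n - 32) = (n + 4)^2*(n^2 - 2*n - 8) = (n - 4)*(n + 4)^2*(n + 2)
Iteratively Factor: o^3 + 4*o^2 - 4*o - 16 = (o - 2)*(o^2 + 6*o + 8) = (o - 2)*(o + 4)*(o + 2)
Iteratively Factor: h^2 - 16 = (h - 4)*(h + 4)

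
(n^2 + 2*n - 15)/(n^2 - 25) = (n - 3)/(n - 5)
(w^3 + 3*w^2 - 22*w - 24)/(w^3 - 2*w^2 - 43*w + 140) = (w^2 + 7*w + 6)/(w^2 + 2*w - 35)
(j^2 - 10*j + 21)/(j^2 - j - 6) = (j - 7)/(j + 2)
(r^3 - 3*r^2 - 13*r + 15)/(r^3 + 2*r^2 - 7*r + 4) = (r^2 - 2*r - 15)/(r^2 + 3*r - 4)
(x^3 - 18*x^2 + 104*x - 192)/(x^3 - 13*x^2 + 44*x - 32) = (x - 6)/(x - 1)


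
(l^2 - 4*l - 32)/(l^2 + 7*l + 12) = (l - 8)/(l + 3)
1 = 1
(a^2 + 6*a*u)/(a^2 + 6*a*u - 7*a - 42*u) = a/(a - 7)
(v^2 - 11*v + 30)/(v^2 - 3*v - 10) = (v - 6)/(v + 2)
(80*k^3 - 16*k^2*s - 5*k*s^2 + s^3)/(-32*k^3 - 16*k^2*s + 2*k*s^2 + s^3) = (-5*k + s)/(2*k + s)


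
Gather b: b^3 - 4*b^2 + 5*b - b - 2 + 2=b^3 - 4*b^2 + 4*b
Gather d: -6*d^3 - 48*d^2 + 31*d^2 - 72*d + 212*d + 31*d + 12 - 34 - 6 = -6*d^3 - 17*d^2 + 171*d - 28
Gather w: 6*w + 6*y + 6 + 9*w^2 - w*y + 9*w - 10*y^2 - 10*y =9*w^2 + w*(15 - y) - 10*y^2 - 4*y + 6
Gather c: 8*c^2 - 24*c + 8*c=8*c^2 - 16*c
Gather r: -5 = -5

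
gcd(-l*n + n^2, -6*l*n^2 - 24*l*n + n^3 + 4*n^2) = n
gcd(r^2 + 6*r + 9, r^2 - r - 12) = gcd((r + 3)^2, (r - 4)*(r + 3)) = r + 3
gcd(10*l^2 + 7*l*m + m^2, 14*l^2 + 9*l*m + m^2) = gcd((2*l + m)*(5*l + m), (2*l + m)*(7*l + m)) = 2*l + m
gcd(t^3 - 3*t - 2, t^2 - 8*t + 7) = 1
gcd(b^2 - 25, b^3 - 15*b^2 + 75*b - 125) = b - 5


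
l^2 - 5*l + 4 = (l - 4)*(l - 1)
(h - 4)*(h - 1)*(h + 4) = h^3 - h^2 - 16*h + 16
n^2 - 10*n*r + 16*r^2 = (n - 8*r)*(n - 2*r)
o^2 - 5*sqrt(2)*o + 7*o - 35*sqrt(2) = (o + 7)*(o - 5*sqrt(2))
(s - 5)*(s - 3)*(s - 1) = s^3 - 9*s^2 + 23*s - 15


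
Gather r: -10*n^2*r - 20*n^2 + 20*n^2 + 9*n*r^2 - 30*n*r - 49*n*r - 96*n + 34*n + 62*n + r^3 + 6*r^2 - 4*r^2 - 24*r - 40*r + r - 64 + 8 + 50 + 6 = r^3 + r^2*(9*n + 2) + r*(-10*n^2 - 79*n - 63)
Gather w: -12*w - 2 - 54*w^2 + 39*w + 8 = -54*w^2 + 27*w + 6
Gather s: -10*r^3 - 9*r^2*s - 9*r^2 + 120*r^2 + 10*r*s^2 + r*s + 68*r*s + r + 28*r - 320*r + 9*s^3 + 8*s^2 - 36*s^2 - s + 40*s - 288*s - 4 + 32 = -10*r^3 + 111*r^2 - 291*r + 9*s^3 + s^2*(10*r - 28) + s*(-9*r^2 + 69*r - 249) + 28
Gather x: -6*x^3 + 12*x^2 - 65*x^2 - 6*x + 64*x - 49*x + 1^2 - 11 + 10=-6*x^3 - 53*x^2 + 9*x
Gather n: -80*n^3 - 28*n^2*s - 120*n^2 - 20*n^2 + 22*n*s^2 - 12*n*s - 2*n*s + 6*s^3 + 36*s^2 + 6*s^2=-80*n^3 + n^2*(-28*s - 140) + n*(22*s^2 - 14*s) + 6*s^3 + 42*s^2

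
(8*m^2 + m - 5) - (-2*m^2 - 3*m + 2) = 10*m^2 + 4*m - 7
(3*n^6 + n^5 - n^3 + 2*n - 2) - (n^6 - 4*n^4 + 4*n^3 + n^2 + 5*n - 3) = 2*n^6 + n^5 + 4*n^4 - 5*n^3 - n^2 - 3*n + 1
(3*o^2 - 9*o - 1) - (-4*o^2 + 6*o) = 7*o^2 - 15*o - 1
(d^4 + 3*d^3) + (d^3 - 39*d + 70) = d^4 + 4*d^3 - 39*d + 70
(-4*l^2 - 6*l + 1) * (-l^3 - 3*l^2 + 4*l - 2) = 4*l^5 + 18*l^4 + l^3 - 19*l^2 + 16*l - 2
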